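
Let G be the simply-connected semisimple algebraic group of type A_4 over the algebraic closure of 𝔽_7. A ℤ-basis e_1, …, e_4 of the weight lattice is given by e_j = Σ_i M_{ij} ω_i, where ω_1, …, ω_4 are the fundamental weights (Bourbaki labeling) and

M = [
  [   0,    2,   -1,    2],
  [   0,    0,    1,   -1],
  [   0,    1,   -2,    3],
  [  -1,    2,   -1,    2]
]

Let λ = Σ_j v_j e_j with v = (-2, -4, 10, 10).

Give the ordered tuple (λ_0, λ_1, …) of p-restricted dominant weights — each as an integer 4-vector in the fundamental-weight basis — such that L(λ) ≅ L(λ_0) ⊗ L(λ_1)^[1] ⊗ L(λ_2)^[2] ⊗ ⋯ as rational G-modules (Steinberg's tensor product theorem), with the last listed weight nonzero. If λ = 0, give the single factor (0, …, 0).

((2, 0, 6, 4),)

Compute c_i = Σ_j M_{ij} v_j with v = (-2, -4, 10, 10):
  c_1 = (0)·(-2) + (2)·(-4) + (-1)·(10) + 2·10 = 2
  c_2 = (0)·(-2) + (0)·(-4) + 1·10 + (-1)·(10) = 0
  c_3 = (0)·(-2) + (1)·(-4) + (-2)·(10) + 3·10 = 6
  c_4 = (-1)·(-2) + (2)·(-4) + (-1)·(10) + 2·10 = 4
Base-7 expansion of each c_i:
  c_1 = 2 = 2·7^0
  c_2 = 0
  c_3 = 6 = 6·7^0
  c_4 = 4 = 4·7^0
p-restricted factor λ_0 = (2, 0, 6, 4)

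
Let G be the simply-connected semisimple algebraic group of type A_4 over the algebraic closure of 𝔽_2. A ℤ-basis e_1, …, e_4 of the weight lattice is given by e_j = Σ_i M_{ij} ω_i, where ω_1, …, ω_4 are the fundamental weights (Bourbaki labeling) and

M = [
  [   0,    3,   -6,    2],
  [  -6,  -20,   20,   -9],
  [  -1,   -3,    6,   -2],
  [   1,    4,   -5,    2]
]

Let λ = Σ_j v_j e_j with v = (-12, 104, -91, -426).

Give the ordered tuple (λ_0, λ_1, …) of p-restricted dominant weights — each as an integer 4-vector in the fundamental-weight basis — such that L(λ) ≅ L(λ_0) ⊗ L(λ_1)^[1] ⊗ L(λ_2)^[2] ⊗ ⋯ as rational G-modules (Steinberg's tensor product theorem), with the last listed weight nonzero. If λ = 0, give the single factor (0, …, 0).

((0, 0, 0, 1), (1, 1, 1, 1), (1, 1, 1, 1))

Change of basis e → ω: c = M·v where v = (-12, 104, -91, -426):
  c_1 = (0)·(-12) + (3)·(104) + (-6)·(-91) + (2)·(-426) = 6
  c_2 = (-6)·(-12) + (-20)·(104) + (20)·(-91) + (-9)·(-426) = 6
  c_3 = (-1)·(-12) + (-3)·(104) + (6)·(-91) + (-2)·(-426) = 6
  c_4 = (1)·(-12) + (4)·(104) + (-5)·(-91) + (2)·(-426) = 7
Writing each c_i in base p = 2:
  c_1 = 6 = 0·2^0 + 1·2^1 + 1·2^2
  c_2 = 6 = 0·2^0 + 1·2^1 + 1·2^2
  c_3 = 6 = 0·2^0 + 1·2^1 + 1·2^2
  c_4 = 7 = 1·2^0 + 1·2^1 + 1·2^2
λ_0 = (0, 0, 0, 1)
λ_1 = (1, 1, 1, 1)
λ_2 = (1, 1, 1, 1)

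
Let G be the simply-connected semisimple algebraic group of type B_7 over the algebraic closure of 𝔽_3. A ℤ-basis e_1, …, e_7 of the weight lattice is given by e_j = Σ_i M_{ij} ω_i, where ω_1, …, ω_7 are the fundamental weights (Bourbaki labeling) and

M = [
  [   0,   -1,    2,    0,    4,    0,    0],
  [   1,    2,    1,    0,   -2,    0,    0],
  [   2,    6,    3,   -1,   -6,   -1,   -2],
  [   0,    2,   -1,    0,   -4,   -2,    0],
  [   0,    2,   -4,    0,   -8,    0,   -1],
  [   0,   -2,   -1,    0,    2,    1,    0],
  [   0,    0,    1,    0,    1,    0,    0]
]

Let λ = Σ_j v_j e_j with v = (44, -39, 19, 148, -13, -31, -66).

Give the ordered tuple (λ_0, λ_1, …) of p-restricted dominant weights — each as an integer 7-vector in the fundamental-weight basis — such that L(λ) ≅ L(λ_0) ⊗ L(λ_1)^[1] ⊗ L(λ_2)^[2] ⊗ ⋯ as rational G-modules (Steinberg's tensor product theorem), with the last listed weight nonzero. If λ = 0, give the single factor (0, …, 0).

ω-coordinates c = M·v, v = (44, -39, 19, 148, -13, -31, -66):
  c_1 = (0)·(44) + (-1)·(-39) + (2)·(19) + (0)·(148) + (4)·(-13) + (0)·(-31) + (0)·(-66) = 25
  c_2 = (1)·(44) + (2)·(-39) + (1)·(19) + (0)·(148) + (-2)·(-13) + (0)·(-31) + (0)·(-66) = 11
  c_3 = (2)·(44) + (6)·(-39) + (3)·(19) + (-1)·(148) + (-6)·(-13) + (-1)·(-31) + (-2)·(-66) = 4
  c_4 = (0)·(44) + (2)·(-39) + (-1)·(19) + (0)·(148) + (-4)·(-13) + (-2)·(-31) + (0)·(-66) = 17
  c_5 = (0)·(44) + (2)·(-39) + (-4)·(19) + (0)·(148) + (-8)·(-13) + (0)·(-31) + (-1)·(-66) = 16
  c_6 = (0)·(44) + (-2)·(-39) + (-1)·(19) + (0)·(148) + (2)·(-13) + (1)·(-31) + (0)·(-66) = 2
  c_7 = (0)·(44) + (0)·(-39) + (1)·(19) + (0)·(148) + (1)·(-13) + (0)·(-31) + (0)·(-66) = 6
Expand coordinatewise in base 3:
  c_1 = 25 = 1·3^0 + 2·3^1 + 2·3^2
  c_2 = 11 = 2·3^0 + 0·3^1 + 1·3^2
  c_3 = 4 = 1·3^0 + 1·3^1
  c_4 = 17 = 2·3^0 + 2·3^1 + 1·3^2
  c_5 = 16 = 1·3^0 + 2·3^1 + 1·3^2
  c_6 = 2 = 2·3^0
  c_7 = 6 = 0·3^0 + 2·3^1
p-restricted factor λ_0 = (1, 2, 1, 2, 1, 2, 0)
p-restricted factor λ_1 = (2, 0, 1, 2, 2, 0, 2)
p-restricted factor λ_2 = (2, 1, 0, 1, 1, 0, 0)

((1, 2, 1, 2, 1, 2, 0), (2, 0, 1, 2, 2, 0, 2), (2, 1, 0, 1, 1, 0, 0))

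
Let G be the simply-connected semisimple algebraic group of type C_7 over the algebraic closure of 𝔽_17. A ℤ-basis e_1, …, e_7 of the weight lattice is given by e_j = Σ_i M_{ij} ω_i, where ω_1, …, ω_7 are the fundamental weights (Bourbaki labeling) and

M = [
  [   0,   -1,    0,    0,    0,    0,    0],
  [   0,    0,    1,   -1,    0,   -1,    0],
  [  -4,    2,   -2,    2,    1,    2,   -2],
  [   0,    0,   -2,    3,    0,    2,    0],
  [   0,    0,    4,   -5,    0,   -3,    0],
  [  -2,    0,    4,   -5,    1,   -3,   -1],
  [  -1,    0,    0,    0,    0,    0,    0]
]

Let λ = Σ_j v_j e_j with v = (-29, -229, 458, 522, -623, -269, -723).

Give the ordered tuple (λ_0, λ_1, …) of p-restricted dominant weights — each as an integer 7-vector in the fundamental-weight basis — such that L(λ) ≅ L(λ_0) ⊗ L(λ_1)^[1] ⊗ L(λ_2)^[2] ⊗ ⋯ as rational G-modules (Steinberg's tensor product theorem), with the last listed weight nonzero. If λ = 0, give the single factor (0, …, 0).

((8, 1, 3, 10, 12, 0, 12), (13, 12, 4, 6, 1, 11, 1))

ω-coordinates c = M·v, v = (-29, -229, 458, 522, -623, -269, -723):
  c_1 = (0)·(-29) + (-1)·(-229) + 0·458 + 0·522 + (0)·(-623) + (0)·(-269) + (0)·(-723) = 229
  c_2 = (0)·(-29) + (0)·(-229) + 1·458 + (-1)·(522) + (0)·(-623) + (-1)·(-269) + (0)·(-723) = 205
  c_3 = (-4)·(-29) + (2)·(-229) + (-2)·(458) + 2·522 + (1)·(-623) + (2)·(-269) + (-2)·(-723) = 71
  c_4 = (0)·(-29) + (0)·(-229) + (-2)·(458) + 3·522 + (0)·(-623) + (2)·(-269) + (0)·(-723) = 112
  c_5 = (0)·(-29) + (0)·(-229) + 4·458 + (-5)·(522) + (0)·(-623) + (-3)·(-269) + (0)·(-723) = 29
  c_6 = (-2)·(-29) + (0)·(-229) + 4·458 + (-5)·(522) + (1)·(-623) + (-3)·(-269) + (-1)·(-723) = 187
  c_7 = (-1)·(-29) + (0)·(-229) + 0·458 + 0·522 + (0)·(-623) + (0)·(-269) + (0)·(-723) = 29
p = 17; digits c_i = Σ_j d_{ij}·17^j, 0 ≤ d_{ij} < 17:
  c_1 = 229 = 8·17^0 + 13·17^1
  c_2 = 205 = 1·17^0 + 12·17^1
  c_3 = 71 = 3·17^0 + 4·17^1
  c_4 = 112 = 10·17^0 + 6·17^1
  c_5 = 29 = 12·17^0 + 1·17^1
  c_6 = 187 = 0·17^0 + 11·17^1
  c_7 = 29 = 12·17^0 + 1·17^1
λ_0 = (8, 1, 3, 10, 12, 0, 12)
λ_1 = (13, 12, 4, 6, 1, 11, 1)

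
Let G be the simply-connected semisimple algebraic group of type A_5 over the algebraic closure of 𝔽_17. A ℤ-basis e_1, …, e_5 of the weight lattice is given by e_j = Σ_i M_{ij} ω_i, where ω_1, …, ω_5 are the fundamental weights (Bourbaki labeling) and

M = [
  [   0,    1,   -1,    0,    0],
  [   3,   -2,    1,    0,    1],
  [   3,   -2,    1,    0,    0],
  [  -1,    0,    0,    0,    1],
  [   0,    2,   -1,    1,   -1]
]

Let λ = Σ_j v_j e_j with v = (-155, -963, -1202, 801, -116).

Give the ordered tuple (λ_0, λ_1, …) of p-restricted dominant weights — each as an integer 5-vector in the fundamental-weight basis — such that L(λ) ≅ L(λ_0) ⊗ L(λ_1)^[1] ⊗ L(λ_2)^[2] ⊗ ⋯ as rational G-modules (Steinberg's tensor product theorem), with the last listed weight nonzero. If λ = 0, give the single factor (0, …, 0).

((1, 7, 4, 5, 6), (14, 8, 15, 2, 11))

Compute c_i = Σ_j M_{ij} v_j with v = (-155, -963, -1202, 801, -116):
  c_1 = (0)·(-155) + (1)·(-963) + (-1)·(-1202) + 0·801 + (0)·(-116) = 239
  c_2 = (3)·(-155) + (-2)·(-963) + (1)·(-1202) + 0·801 + (1)·(-116) = 143
  c_3 = (3)·(-155) + (-2)·(-963) + (1)·(-1202) + 0·801 + (0)·(-116) = 259
  c_4 = (-1)·(-155) + (0)·(-963) + (0)·(-1202) + 0·801 + (1)·(-116) = 39
  c_5 = (0)·(-155) + (2)·(-963) + (-1)·(-1202) + 1·801 + (-1)·(-116) = 193
p = 17; digits c_i = Σ_j d_{ij}·17^j, 0 ≤ d_{ij} < 17:
  c_1 = 239 = 1·17^0 + 14·17^1
  c_2 = 143 = 7·17^0 + 8·17^1
  c_3 = 259 = 4·17^0 + 15·17^1
  c_4 = 39 = 5·17^0 + 2·17^1
  c_5 = 193 = 6·17^0 + 11·17^1
p-restricted factor λ_0 = (1, 7, 4, 5, 6)
p-restricted factor λ_1 = (14, 8, 15, 2, 11)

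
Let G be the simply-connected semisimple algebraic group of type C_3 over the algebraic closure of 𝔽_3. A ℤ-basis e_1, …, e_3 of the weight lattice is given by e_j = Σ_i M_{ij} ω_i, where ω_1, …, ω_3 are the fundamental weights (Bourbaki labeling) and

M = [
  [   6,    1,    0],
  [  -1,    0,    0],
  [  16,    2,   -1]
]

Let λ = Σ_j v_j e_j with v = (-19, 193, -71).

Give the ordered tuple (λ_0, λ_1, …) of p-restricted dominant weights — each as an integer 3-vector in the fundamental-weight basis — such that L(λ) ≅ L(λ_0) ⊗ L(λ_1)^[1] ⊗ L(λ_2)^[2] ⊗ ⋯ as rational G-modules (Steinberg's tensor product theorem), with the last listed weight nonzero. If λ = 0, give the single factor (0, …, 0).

ω-coordinates c = M·v, v = (-19, 193, -71):
  c_1 = 6*-19 + 1*193 + 0*-71 = 79
  c_2 = -1*-19 + 0*193 + 0*-71 = 19
  c_3 = 16*-19 + 2*193 + -1*-71 = 153
Writing each c_i in base p = 3:
  c_1 = 79 = 1·3^0 + 2·3^1 + 2·3^2 + 2·3^3
  c_2 = 19 = 1·3^0 + 0·3^1 + 2·3^2
  c_3 = 153 = 0·3^0 + 0·3^1 + 2·3^2 + 2·3^3 + 1·3^4
p-restricted factor λ_0 = (1, 1, 0)
p-restricted factor λ_1 = (2, 0, 0)
p-restricted factor λ_2 = (2, 2, 2)
p-restricted factor λ_3 = (2, 0, 2)
p-restricted factor λ_4 = (0, 0, 1)

((1, 1, 0), (2, 0, 0), (2, 2, 2), (2, 0, 2), (0, 0, 1))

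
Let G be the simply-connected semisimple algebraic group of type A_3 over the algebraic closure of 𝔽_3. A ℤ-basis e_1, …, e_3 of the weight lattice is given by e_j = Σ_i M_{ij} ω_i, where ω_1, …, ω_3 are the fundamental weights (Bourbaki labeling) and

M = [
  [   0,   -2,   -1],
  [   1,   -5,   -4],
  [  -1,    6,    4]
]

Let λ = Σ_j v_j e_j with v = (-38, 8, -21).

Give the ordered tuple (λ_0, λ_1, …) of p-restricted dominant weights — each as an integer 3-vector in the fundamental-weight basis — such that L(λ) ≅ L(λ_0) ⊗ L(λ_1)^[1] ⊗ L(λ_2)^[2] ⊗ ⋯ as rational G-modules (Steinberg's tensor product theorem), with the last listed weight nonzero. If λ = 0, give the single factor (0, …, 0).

((2, 0, 2), (1, 2, 0))

In the fundamental-weight basis, λ has coordinates c = M·v (v = (-38, 8, -21)):
  c_1 = (0)·(-38) + (-2)·(8) + (-1)·(-21) = 5
  c_2 = (1)·(-38) + (-5)·(8) + (-4)·(-21) = 6
  c_3 = (-1)·(-38) + 6·8 + (4)·(-21) = 2
Writing each c_i in base p = 3:
  c_1 = 5 = 2·3^0 + 1·3^1
  c_2 = 6 = 0·3^0 + 2·3^1
  c_3 = 2 = 2·3^0
λ_0 = (2, 0, 2)
λ_1 = (1, 2, 0)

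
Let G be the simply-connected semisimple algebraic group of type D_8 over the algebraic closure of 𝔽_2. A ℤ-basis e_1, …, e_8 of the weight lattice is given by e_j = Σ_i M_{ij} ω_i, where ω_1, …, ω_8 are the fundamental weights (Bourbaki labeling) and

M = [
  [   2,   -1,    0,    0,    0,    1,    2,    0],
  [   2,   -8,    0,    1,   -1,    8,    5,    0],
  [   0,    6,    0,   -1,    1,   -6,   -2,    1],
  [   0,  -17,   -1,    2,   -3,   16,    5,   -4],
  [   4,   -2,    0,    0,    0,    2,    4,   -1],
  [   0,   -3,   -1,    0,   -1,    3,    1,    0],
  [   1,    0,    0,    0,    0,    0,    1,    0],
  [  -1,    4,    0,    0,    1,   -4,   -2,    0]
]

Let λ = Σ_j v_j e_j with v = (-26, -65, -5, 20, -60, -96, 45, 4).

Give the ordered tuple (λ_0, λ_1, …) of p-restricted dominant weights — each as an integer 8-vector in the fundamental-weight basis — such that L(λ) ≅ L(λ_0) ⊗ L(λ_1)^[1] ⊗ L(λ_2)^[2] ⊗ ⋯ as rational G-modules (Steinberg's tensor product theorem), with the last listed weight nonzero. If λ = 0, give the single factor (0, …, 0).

Change of basis e → ω: c = M·v where v = (-26, -65, -5, 20, -60, -96, 45, 4):
  c_1 = (2)·(-26) + (-1)·(-65) + (0)·(-5) + (0)·(20) + (0)·(-60) + (1)·(-96) + (2)·(45) + (0)·(4) = 7
  c_2 = (2)·(-26) + (-8)·(-65) + (0)·(-5) + (1)·(20) + (-1)·(-60) + (8)·(-96) + (5)·(45) + (0)·(4) = 5
  c_3 = (0)·(-26) + (6)·(-65) + (0)·(-5) + (-1)·(20) + (1)·(-60) + (-6)·(-96) + (-2)·(45) + (1)·(4) = 20
  c_4 = (0)·(-26) + (-17)·(-65) + (-1)·(-5) + (2)·(20) + (-3)·(-60) + (16)·(-96) + (5)·(45) + (-4)·(4) = 3
  c_5 = (4)·(-26) + (-2)·(-65) + (0)·(-5) + (0)·(20) + (0)·(-60) + (2)·(-96) + (4)·(45) + (-1)·(4) = 10
  c_6 = (0)·(-26) + (-3)·(-65) + (-1)·(-5) + (0)·(20) + (-1)·(-60) + (3)·(-96) + (1)·(45) + (0)·(4) = 17
  c_7 = (1)·(-26) + (0)·(-65) + (0)·(-5) + (0)·(20) + (0)·(-60) + (0)·(-96) + (1)·(45) + (0)·(4) = 19
  c_8 = (-1)·(-26) + (4)·(-65) + (0)·(-5) + (0)·(20) + (1)·(-60) + (-4)·(-96) + (-2)·(45) + (0)·(4) = 0
Expand coordinatewise in base 2:
  c_1 = 7 = 1·2^0 + 1·2^1 + 1·2^2
  c_2 = 5 = 1·2^0 + 0·2^1 + 1·2^2
  c_3 = 20 = 0·2^0 + 0·2^1 + 1·2^2 + 0·2^3 + 1·2^4
  c_4 = 3 = 1·2^0 + 1·2^1
  c_5 = 10 = 0·2^0 + 1·2^1 + 0·2^2 + 1·2^3
  c_6 = 17 = 1·2^0 + 0·2^1 + 0·2^2 + 0·2^3 + 1·2^4
  c_7 = 19 = 1·2^0 + 1·2^1 + 0·2^2 + 0·2^3 + 1·2^4
  c_8 = 0
λ_0 = (1, 1, 0, 1, 0, 1, 1, 0)
λ_1 = (1, 0, 0, 1, 1, 0, 1, 0)
λ_2 = (1, 1, 1, 0, 0, 0, 0, 0)
λ_3 = (0, 0, 0, 0, 1, 0, 0, 0)
λ_4 = (0, 0, 1, 0, 0, 1, 1, 0)

((1, 1, 0, 1, 0, 1, 1, 0), (1, 0, 0, 1, 1, 0, 1, 0), (1, 1, 1, 0, 0, 0, 0, 0), (0, 0, 0, 0, 1, 0, 0, 0), (0, 0, 1, 0, 0, 1, 1, 0))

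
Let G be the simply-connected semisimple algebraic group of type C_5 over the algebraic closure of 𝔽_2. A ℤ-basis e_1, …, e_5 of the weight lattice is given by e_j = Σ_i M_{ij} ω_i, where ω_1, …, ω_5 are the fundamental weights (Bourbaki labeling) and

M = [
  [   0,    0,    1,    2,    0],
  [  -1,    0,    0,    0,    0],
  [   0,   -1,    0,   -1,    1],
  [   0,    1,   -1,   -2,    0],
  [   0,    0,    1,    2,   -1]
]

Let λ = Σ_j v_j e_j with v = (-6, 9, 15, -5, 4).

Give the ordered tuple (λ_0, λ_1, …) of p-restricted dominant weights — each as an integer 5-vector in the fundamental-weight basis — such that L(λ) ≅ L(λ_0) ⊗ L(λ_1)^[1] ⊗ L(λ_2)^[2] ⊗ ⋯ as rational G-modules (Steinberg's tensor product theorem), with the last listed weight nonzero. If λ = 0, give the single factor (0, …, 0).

Compute c_i = Σ_j M_{ij} v_j with v = (-6, 9, 15, -5, 4):
  c_1 = (0)·(-6) + (0)·(9) + (1)·(15) + (2)·(-5) + (0)·(4) = 5
  c_2 = (-1)·(-6) + (0)·(9) + (0)·(15) + (0)·(-5) + (0)·(4) = 6
  c_3 = (0)·(-6) + (-1)·(9) + (0)·(15) + (-1)·(-5) + (1)·(4) = 0
  c_4 = (0)·(-6) + (1)·(9) + (-1)·(15) + (-2)·(-5) + (0)·(4) = 4
  c_5 = (0)·(-6) + (0)·(9) + (1)·(15) + (2)·(-5) + (-1)·(4) = 1
Base-2 expansion of each c_i:
  c_1 = 5 = 1·2^0 + 0·2^1 + 1·2^2
  c_2 = 6 = 0·2^0 + 1·2^1 + 1·2^2
  c_3 = 0
  c_4 = 4 = 0·2^0 + 0·2^1 + 1·2^2
  c_5 = 1 = 1·2^0
Factor λ_0 = (1, 0, 0, 0, 1)
Factor λ_1 = (0, 1, 0, 0, 0)
Factor λ_2 = (1, 1, 0, 1, 0)

((1, 0, 0, 0, 1), (0, 1, 0, 0, 0), (1, 1, 0, 1, 0))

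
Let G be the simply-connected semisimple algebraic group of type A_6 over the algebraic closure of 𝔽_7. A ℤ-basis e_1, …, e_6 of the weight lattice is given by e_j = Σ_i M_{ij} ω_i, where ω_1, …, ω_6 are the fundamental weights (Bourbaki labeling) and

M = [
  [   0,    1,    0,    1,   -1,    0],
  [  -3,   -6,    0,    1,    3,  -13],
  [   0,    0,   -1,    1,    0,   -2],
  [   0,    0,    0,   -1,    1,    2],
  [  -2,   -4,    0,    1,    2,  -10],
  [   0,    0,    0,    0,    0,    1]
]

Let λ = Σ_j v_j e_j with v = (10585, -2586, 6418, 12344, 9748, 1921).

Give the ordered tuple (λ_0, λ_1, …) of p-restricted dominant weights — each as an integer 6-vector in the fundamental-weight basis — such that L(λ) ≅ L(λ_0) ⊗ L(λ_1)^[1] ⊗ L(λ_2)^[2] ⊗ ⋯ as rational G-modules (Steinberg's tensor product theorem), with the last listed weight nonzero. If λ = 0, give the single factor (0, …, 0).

In the fundamental-weight basis, λ has coordinates c = M·v (v = (10585, -2586, 6418, 12344, 9748, 1921)):
  c_1 = (0)·(10585) + (1)·(-2586) + (0)·(6418) + (1)·(12344) + (-1)·(9748) + (0)·(1921) = 10
  c_2 = (-3)·(10585) + (-6)·(-2586) + (0)·(6418) + (1)·(12344) + (3)·(9748) + (-13)·(1921) = 376
  c_3 = (0)·(10585) + (0)·(-2586) + (-1)·(6418) + (1)·(12344) + (0)·(9748) + (-2)·(1921) = 2084
  c_4 = (0)·(10585) + (0)·(-2586) + (0)·(6418) + (-1)·(12344) + (1)·(9748) + (2)·(1921) = 1246
  c_5 = (-2)·(10585) + (-4)·(-2586) + (0)·(6418) + (1)·(12344) + (2)·(9748) + (-10)·(1921) = 1804
  c_6 = (0)·(10585) + (0)·(-2586) + (0)·(6418) + (0)·(12344) + (0)·(9748) + (1)·(1921) = 1921
p = 7; digits c_i = Σ_j d_{ij}·7^j, 0 ≤ d_{ij} < 7:
  c_1 = 10 = 3·7^0 + 1·7^1
  c_2 = 376 = 5·7^0 + 4·7^1 + 0·7^2 + 1·7^3
  c_3 = 2084 = 5·7^0 + 3·7^1 + 0·7^2 + 6·7^3
  c_4 = 1246 = 0·7^0 + 3·7^1 + 4·7^2 + 3·7^3
  c_5 = 1804 = 5·7^0 + 5·7^1 + 1·7^2 + 5·7^3
  c_6 = 1921 = 3·7^0 + 1·7^1 + 4·7^2 + 5·7^3
λ_0 = (3, 5, 5, 0, 5, 3)
λ_1 = (1, 4, 3, 3, 5, 1)
λ_2 = (0, 0, 0, 4, 1, 4)
λ_3 = (0, 1, 6, 3, 5, 5)

((3, 5, 5, 0, 5, 3), (1, 4, 3, 3, 5, 1), (0, 0, 0, 4, 1, 4), (0, 1, 6, 3, 5, 5))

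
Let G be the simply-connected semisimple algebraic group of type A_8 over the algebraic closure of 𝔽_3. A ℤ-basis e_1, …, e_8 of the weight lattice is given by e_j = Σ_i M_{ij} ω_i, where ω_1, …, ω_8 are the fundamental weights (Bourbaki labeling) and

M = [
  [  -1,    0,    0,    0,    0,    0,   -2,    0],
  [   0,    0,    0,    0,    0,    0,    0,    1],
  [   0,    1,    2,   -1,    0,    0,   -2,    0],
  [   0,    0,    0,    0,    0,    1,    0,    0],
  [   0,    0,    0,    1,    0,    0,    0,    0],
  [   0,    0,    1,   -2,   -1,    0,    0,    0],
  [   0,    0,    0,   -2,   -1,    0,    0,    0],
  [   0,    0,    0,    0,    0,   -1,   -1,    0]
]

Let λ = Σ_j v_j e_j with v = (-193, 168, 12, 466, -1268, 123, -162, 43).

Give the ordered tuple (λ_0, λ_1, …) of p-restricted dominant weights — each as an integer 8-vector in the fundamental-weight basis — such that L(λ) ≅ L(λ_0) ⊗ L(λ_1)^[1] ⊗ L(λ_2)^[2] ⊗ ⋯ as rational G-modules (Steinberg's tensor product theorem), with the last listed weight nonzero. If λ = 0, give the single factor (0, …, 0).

ω-coordinates c = M·v, v = (-193, 168, 12, 466, -1268, 123, -162, 43):
  c_1 = (-1)·(-193) + 0·168 + 0·12 + 0·466 + (0)·(-1268) + 0·123 + (-2)·(-162) + 0·43 = 517
  c_2 = (0)·(-193) + 0·168 + 0·12 + 0·466 + (0)·(-1268) + 0·123 + (0)·(-162) + 1·43 = 43
  c_3 = (0)·(-193) + 1·168 + 2·12 + (-1)·(466) + (0)·(-1268) + 0·123 + (-2)·(-162) + 0·43 = 50
  c_4 = (0)·(-193) + 0·168 + 0·12 + 0·466 + (0)·(-1268) + 1·123 + (0)·(-162) + 0·43 = 123
  c_5 = (0)·(-193) + 0·168 + 0·12 + 1·466 + (0)·(-1268) + 0·123 + (0)·(-162) + 0·43 = 466
  c_6 = (0)·(-193) + 0·168 + 1·12 + (-2)·(466) + (-1)·(-1268) + 0·123 + (0)·(-162) + 0·43 = 348
  c_7 = (0)·(-193) + 0·168 + 0·12 + (-2)·(466) + (-1)·(-1268) + 0·123 + (0)·(-162) + 0·43 = 336
  c_8 = (0)·(-193) + 0·168 + 0·12 + 0·466 + (0)·(-1268) + (-1)·(123) + (-1)·(-162) + 0·43 = 39
Expand coordinatewise in base 3:
  c_1 = 517 = 1·3^0 + 1·3^1 + 0·3^2 + 1·3^3 + 0·3^4 + 2·3^5
  c_2 = 43 = 1·3^0 + 2·3^1 + 1·3^2 + 1·3^3
  c_3 = 50 = 2·3^0 + 1·3^1 + 2·3^2 + 1·3^3
  c_4 = 123 = 0·3^0 + 2·3^1 + 1·3^2 + 1·3^3 + 1·3^4
  c_5 = 466 = 1·3^0 + 2·3^1 + 0·3^2 + 2·3^3 + 2·3^4 + 1·3^5
  c_6 = 348 = 0·3^0 + 2·3^1 + 2·3^2 + 0·3^3 + 1·3^4 + 1·3^5
  c_7 = 336 = 0·3^0 + 1·3^1 + 1·3^2 + 0·3^3 + 1·3^4 + 1·3^5
  c_8 = 39 = 0·3^0 + 1·3^1 + 1·3^2 + 1·3^3
λ_0 = (1, 1, 2, 0, 1, 0, 0, 0)
λ_1 = (1, 2, 1, 2, 2, 2, 1, 1)
λ_2 = (0, 1, 2, 1, 0, 2, 1, 1)
λ_3 = (1, 1, 1, 1, 2, 0, 0, 1)
λ_4 = (0, 0, 0, 1, 2, 1, 1, 0)
λ_5 = (2, 0, 0, 0, 1, 1, 1, 0)

((1, 1, 2, 0, 1, 0, 0, 0), (1, 2, 1, 2, 2, 2, 1, 1), (0, 1, 2, 1, 0, 2, 1, 1), (1, 1, 1, 1, 2, 0, 0, 1), (0, 0, 0, 1, 2, 1, 1, 0), (2, 0, 0, 0, 1, 1, 1, 0))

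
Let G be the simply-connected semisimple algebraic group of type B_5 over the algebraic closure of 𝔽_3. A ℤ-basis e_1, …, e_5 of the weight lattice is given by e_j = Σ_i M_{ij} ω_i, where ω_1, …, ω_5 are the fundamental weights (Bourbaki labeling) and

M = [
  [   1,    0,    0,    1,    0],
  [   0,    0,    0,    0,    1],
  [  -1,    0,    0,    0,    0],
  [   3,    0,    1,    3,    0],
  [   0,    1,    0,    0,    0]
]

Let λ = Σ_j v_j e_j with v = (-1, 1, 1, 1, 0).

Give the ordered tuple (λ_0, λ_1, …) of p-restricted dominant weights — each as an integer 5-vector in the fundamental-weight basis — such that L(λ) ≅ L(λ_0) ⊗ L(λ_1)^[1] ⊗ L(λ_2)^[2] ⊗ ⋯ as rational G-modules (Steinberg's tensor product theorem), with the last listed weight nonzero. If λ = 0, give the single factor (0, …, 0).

In the fundamental-weight basis, λ has coordinates c = M·v (v = (-1, 1, 1, 1, 0)):
  c_1 = (1)·(-1) + (0)·(1) + (0)·(1) + (1)·(1) + (0)·(0) = 0
  c_2 = (0)·(-1) + (0)·(1) + (0)·(1) + (0)·(1) + (1)·(0) = 0
  c_3 = (-1)·(-1) + (0)·(1) + (0)·(1) + (0)·(1) + (0)·(0) = 1
  c_4 = (3)·(-1) + (0)·(1) + (1)·(1) + (3)·(1) + (0)·(0) = 1
  c_5 = (0)·(-1) + (1)·(1) + (0)·(1) + (0)·(1) + (0)·(0) = 1
Expand coordinatewise in base 3:
  c_1 = 0
  c_2 = 0
  c_3 = 1 = 1·3^0
  c_4 = 1 = 1·3^0
  c_5 = 1 = 1·3^0
Factor λ_0 = (0, 0, 1, 1, 1)

((0, 0, 1, 1, 1),)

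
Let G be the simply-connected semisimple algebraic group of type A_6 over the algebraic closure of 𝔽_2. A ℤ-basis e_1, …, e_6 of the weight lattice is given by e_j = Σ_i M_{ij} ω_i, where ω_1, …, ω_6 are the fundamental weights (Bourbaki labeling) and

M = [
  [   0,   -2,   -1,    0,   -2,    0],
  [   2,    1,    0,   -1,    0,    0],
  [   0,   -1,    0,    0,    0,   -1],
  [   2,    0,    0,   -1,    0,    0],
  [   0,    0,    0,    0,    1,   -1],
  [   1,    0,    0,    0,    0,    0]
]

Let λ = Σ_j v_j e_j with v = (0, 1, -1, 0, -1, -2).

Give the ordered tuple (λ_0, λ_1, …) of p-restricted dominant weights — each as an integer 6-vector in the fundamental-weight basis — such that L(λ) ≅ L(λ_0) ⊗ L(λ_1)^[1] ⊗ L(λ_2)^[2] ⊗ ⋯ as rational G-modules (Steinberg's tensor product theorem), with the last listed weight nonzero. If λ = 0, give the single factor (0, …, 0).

Converting to the ω-basis (c_i = row i of M dotted with v = (0, 1, -1, 0, -1, -2)):
  c_1 = (0)·(0) + (-2)·(1) + (-1)·(-1) + (0)·(0) + (-2)·(-1) + (0)·(-2) = 1
  c_2 = (2)·(0) + (1)·(1) + (0)·(-1) + (-1)·(0) + (0)·(-1) + (0)·(-2) = 1
  c_3 = (0)·(0) + (-1)·(1) + (0)·(-1) + (0)·(0) + (0)·(-1) + (-1)·(-2) = 1
  c_4 = (2)·(0) + (0)·(1) + (0)·(-1) + (-1)·(0) + (0)·(-1) + (0)·(-2) = 0
  c_5 = (0)·(0) + (0)·(1) + (0)·(-1) + (0)·(0) + (1)·(-1) + (-1)·(-2) = 1
  c_6 = (1)·(0) + (0)·(1) + (0)·(-1) + (0)·(0) + (0)·(-1) + (0)·(-2) = 0
p = 2; digits c_i = Σ_j d_{ij}·2^j, 0 ≤ d_{ij} < 2:
  c_1 = 1 = 1·2^0
  c_2 = 1 = 1·2^0
  c_3 = 1 = 1·2^0
  c_4 = 0
  c_5 = 1 = 1·2^0
  c_6 = 0
λ_0 = (1, 1, 1, 0, 1, 0)

((1, 1, 1, 0, 1, 0),)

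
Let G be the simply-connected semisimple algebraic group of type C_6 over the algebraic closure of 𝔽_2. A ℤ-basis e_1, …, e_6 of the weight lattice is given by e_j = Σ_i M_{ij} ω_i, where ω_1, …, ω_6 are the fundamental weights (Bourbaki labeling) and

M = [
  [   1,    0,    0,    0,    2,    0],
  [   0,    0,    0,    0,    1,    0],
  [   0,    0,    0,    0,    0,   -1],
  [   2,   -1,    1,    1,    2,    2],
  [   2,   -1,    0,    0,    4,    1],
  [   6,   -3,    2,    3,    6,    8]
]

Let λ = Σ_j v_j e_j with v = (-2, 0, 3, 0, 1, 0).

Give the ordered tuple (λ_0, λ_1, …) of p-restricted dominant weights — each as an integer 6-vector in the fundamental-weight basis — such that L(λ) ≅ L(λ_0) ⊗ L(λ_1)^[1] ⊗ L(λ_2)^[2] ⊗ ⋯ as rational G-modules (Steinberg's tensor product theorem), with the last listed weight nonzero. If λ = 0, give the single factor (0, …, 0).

((0, 1, 0, 1, 0, 0),)

ω-coordinates c = M·v, v = (-2, 0, 3, 0, 1, 0):
  c_1 = (1)·(-2) + (0)·(0) + (0)·(3) + (0)·(0) + (2)·(1) + (0)·(0) = 0
  c_2 = (0)·(-2) + (0)·(0) + (0)·(3) + (0)·(0) + (1)·(1) + (0)·(0) = 1
  c_3 = (0)·(-2) + (0)·(0) + (0)·(3) + (0)·(0) + (0)·(1) + (-1)·(0) = 0
  c_4 = (2)·(-2) + (-1)·(0) + (1)·(3) + (1)·(0) + (2)·(1) + (2)·(0) = 1
  c_5 = (2)·(-2) + (-1)·(0) + (0)·(3) + (0)·(0) + (4)·(1) + (1)·(0) = 0
  c_6 = (6)·(-2) + (-3)·(0) + (2)·(3) + (3)·(0) + (6)·(1) + (8)·(0) = 0
Writing each c_i in base p = 2:
  c_1 = 0
  c_2 = 1 = 1·2^0
  c_3 = 0
  c_4 = 1 = 1·2^0
  c_5 = 0
  c_6 = 0
λ_0 = (0, 1, 0, 1, 0, 0)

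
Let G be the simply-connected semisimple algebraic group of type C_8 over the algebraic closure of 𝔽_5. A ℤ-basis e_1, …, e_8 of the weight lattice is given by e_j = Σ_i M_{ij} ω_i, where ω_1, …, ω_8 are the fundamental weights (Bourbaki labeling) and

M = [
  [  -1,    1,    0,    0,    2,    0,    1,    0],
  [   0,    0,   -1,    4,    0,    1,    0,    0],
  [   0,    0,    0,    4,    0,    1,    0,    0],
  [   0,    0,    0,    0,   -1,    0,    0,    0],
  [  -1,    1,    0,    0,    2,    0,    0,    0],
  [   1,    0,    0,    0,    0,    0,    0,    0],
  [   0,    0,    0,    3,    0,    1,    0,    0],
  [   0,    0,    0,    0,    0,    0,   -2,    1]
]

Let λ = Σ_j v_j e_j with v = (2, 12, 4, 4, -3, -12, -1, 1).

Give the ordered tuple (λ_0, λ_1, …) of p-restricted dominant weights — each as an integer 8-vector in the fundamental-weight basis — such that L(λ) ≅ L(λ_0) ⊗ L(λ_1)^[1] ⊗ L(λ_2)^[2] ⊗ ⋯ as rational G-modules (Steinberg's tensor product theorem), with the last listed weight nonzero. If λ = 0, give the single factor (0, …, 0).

((3, 0, 4, 3, 4, 2, 0, 3),)

In the fundamental-weight basis, λ has coordinates c = M·v (v = (2, 12, 4, 4, -3, -12, -1, 1)):
  c_1 = (-1)·(2) + (1)·(12) + (0)·(4) + (0)·(4) + (2)·(-3) + (0)·(-12) + (1)·(-1) + (0)·(1) = 3
  c_2 = (0)·(2) + (0)·(12) + (-1)·(4) + (4)·(4) + (0)·(-3) + (1)·(-12) + (0)·(-1) + (0)·(1) = 0
  c_3 = (0)·(2) + (0)·(12) + (0)·(4) + (4)·(4) + (0)·(-3) + (1)·(-12) + (0)·(-1) + (0)·(1) = 4
  c_4 = (0)·(2) + (0)·(12) + (0)·(4) + (0)·(4) + (-1)·(-3) + (0)·(-12) + (0)·(-1) + (0)·(1) = 3
  c_5 = (-1)·(2) + (1)·(12) + (0)·(4) + (0)·(4) + (2)·(-3) + (0)·(-12) + (0)·(-1) + (0)·(1) = 4
  c_6 = (1)·(2) + (0)·(12) + (0)·(4) + (0)·(4) + (0)·(-3) + (0)·(-12) + (0)·(-1) + (0)·(1) = 2
  c_7 = (0)·(2) + (0)·(12) + (0)·(4) + (3)·(4) + (0)·(-3) + (1)·(-12) + (0)·(-1) + (0)·(1) = 0
  c_8 = (0)·(2) + (0)·(12) + (0)·(4) + (0)·(4) + (0)·(-3) + (0)·(-12) + (-2)·(-1) + (1)·(1) = 3
Base-5 expansion of each c_i:
  c_1 = 3 = 3·5^0
  c_2 = 0
  c_3 = 4 = 4·5^0
  c_4 = 3 = 3·5^0
  c_5 = 4 = 4·5^0
  c_6 = 2 = 2·5^0
  c_7 = 0
  c_8 = 3 = 3·5^0
λ_0 = (3, 0, 4, 3, 4, 2, 0, 3)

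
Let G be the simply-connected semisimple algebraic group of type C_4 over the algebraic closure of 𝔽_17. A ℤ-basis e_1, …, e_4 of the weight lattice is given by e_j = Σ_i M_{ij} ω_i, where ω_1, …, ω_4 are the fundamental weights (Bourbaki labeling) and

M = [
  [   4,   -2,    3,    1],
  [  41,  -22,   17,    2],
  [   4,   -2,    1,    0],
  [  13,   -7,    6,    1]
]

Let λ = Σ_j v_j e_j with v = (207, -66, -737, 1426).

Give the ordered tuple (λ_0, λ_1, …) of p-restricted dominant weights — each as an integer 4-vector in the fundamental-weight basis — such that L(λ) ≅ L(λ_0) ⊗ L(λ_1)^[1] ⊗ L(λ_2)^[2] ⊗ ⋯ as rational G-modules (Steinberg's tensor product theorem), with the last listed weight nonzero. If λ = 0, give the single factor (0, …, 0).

((5, 7, 2, 4), (10, 15, 13, 9))

Converting to the ω-basis (c_i = row i of M dotted with v = (207, -66, -737, 1426)):
  c_1 = (4)·(207) + (-2)·(-66) + (3)·(-737) + (1)·(1426) = 175
  c_2 = (41)·(207) + (-22)·(-66) + (17)·(-737) + (2)·(1426) = 262
  c_3 = (4)·(207) + (-2)·(-66) + (1)·(-737) + (0)·(1426) = 223
  c_4 = (13)·(207) + (-7)·(-66) + (6)·(-737) + (1)·(1426) = 157
Writing each c_i in base p = 17:
  c_1 = 175 = 5·17^0 + 10·17^1
  c_2 = 262 = 7·17^0 + 15·17^1
  c_3 = 223 = 2·17^0 + 13·17^1
  c_4 = 157 = 4·17^0 + 9·17^1
Factor λ_0 = (5, 7, 2, 4)
Factor λ_1 = (10, 15, 13, 9)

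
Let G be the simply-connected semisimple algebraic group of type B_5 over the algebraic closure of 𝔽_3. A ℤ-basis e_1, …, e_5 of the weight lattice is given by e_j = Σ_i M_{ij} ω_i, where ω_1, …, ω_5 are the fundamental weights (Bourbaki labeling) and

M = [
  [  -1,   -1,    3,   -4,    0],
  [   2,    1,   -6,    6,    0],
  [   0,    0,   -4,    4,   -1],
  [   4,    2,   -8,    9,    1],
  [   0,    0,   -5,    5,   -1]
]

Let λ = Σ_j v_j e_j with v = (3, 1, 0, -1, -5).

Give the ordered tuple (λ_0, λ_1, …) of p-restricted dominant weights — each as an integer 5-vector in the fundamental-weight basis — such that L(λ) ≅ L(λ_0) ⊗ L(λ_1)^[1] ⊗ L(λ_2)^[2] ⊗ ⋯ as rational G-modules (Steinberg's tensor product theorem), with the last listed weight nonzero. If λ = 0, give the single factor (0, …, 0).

((0, 1, 1, 0, 0),)

Converting to the ω-basis (c_i = row i of M dotted with v = (3, 1, 0, -1, -5)):
  c_1 = (-1)·(3) + (-1)·(1) + 3·0 + (-4)·(-1) + (0)·(-5) = 0
  c_2 = 2·3 + 1·1 + (-6)·(0) + (6)·(-1) + (0)·(-5) = 1
  c_3 = 0·3 + 0·1 + (-4)·(0) + (4)·(-1) + (-1)·(-5) = 1
  c_4 = 4·3 + 2·1 + (-8)·(0) + (9)·(-1) + (1)·(-5) = 0
  c_5 = 0·3 + 0·1 + (-5)·(0) + (5)·(-1) + (-1)·(-5) = 0
Expand coordinatewise in base 3:
  c_1 = 0
  c_2 = 1 = 1·3^0
  c_3 = 1 = 1·3^0
  c_4 = 0
  c_5 = 0
p-restricted factor λ_0 = (0, 1, 1, 0, 0)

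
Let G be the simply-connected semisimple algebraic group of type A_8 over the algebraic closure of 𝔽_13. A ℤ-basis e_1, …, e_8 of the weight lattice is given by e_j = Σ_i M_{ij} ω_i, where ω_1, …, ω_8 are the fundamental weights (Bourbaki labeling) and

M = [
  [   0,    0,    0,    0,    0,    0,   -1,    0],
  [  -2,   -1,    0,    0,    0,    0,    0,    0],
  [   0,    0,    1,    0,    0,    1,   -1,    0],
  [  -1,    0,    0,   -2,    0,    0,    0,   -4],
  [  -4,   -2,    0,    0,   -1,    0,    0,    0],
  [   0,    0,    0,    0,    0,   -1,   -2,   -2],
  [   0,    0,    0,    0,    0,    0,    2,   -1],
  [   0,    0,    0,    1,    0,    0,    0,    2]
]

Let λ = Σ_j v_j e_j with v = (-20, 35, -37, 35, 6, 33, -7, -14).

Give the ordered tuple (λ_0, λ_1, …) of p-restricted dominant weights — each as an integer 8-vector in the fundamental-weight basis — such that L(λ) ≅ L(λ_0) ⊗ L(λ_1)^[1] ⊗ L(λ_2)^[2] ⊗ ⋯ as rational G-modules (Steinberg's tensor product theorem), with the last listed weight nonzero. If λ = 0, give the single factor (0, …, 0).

((7, 5, 3, 6, 4, 9, 0, 7),)

Compute c_i = Σ_j M_{ij} v_j with v = (-20, 35, -37, 35, 6, 33, -7, -14):
  c_1 = 0*-20 + 0*35 + 0*-37 + 0*35 + 0*6 + 0*33 + -1*-7 + 0*-14 = 7
  c_2 = -2*-20 + -1*35 + 0*-37 + 0*35 + 0*6 + 0*33 + 0*-7 + 0*-14 = 5
  c_3 = 0*-20 + 0*35 + 1*-37 + 0*35 + 0*6 + 1*33 + -1*-7 + 0*-14 = 3
  c_4 = -1*-20 + 0*35 + 0*-37 + -2*35 + 0*6 + 0*33 + 0*-7 + -4*-14 = 6
  c_5 = -4*-20 + -2*35 + 0*-37 + 0*35 + -1*6 + 0*33 + 0*-7 + 0*-14 = 4
  c_6 = 0*-20 + 0*35 + 0*-37 + 0*35 + 0*6 + -1*33 + -2*-7 + -2*-14 = 9
  c_7 = 0*-20 + 0*35 + 0*-37 + 0*35 + 0*6 + 0*33 + 2*-7 + -1*-14 = 0
  c_8 = 0*-20 + 0*35 + 0*-37 + 1*35 + 0*6 + 0*33 + 0*-7 + 2*-14 = 7
Writing each c_i in base p = 13:
  c_1 = 7 = 7·13^0
  c_2 = 5 = 5·13^0
  c_3 = 3 = 3·13^0
  c_4 = 6 = 6·13^0
  c_5 = 4 = 4·13^0
  c_6 = 9 = 9·13^0
  c_7 = 0
  c_8 = 7 = 7·13^0
λ_0 = (7, 5, 3, 6, 4, 9, 0, 7)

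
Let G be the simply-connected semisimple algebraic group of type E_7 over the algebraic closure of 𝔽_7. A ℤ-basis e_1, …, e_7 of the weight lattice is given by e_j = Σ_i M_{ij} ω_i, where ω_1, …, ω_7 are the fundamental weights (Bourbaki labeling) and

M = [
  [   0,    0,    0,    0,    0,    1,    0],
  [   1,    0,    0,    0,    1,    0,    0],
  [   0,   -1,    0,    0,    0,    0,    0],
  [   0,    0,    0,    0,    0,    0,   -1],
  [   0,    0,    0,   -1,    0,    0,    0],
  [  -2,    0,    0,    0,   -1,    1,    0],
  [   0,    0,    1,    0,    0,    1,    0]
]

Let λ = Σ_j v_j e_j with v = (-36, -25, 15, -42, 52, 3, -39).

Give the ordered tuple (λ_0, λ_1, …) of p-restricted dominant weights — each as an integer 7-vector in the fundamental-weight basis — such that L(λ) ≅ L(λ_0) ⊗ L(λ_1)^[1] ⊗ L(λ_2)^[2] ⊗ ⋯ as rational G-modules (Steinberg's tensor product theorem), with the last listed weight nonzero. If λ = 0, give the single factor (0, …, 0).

((3, 2, 4, 4, 0, 2, 4), (0, 2, 3, 5, 6, 3, 2))

Converting to the ω-basis (c_i = row i of M dotted with v = (-36, -25, 15, -42, 52, 3, -39)):
  c_1 = (0)·(-36) + (0)·(-25) + (0)·(15) + (0)·(-42) + (0)·(52) + (1)·(3) + (0)·(-39) = 3
  c_2 = (1)·(-36) + (0)·(-25) + (0)·(15) + (0)·(-42) + (1)·(52) + (0)·(3) + (0)·(-39) = 16
  c_3 = (0)·(-36) + (-1)·(-25) + (0)·(15) + (0)·(-42) + (0)·(52) + (0)·(3) + (0)·(-39) = 25
  c_4 = (0)·(-36) + (0)·(-25) + (0)·(15) + (0)·(-42) + (0)·(52) + (0)·(3) + (-1)·(-39) = 39
  c_5 = (0)·(-36) + (0)·(-25) + (0)·(15) + (-1)·(-42) + (0)·(52) + (0)·(3) + (0)·(-39) = 42
  c_6 = (-2)·(-36) + (0)·(-25) + (0)·(15) + (0)·(-42) + (-1)·(52) + (1)·(3) + (0)·(-39) = 23
  c_7 = (0)·(-36) + (0)·(-25) + (1)·(15) + (0)·(-42) + (0)·(52) + (1)·(3) + (0)·(-39) = 18
Writing each c_i in base p = 7:
  c_1 = 3 = 3·7^0
  c_2 = 16 = 2·7^0 + 2·7^1
  c_3 = 25 = 4·7^0 + 3·7^1
  c_4 = 39 = 4·7^0 + 5·7^1
  c_5 = 42 = 0·7^0 + 6·7^1
  c_6 = 23 = 2·7^0 + 3·7^1
  c_7 = 18 = 4·7^0 + 2·7^1
p-restricted factor λ_0 = (3, 2, 4, 4, 0, 2, 4)
p-restricted factor λ_1 = (0, 2, 3, 5, 6, 3, 2)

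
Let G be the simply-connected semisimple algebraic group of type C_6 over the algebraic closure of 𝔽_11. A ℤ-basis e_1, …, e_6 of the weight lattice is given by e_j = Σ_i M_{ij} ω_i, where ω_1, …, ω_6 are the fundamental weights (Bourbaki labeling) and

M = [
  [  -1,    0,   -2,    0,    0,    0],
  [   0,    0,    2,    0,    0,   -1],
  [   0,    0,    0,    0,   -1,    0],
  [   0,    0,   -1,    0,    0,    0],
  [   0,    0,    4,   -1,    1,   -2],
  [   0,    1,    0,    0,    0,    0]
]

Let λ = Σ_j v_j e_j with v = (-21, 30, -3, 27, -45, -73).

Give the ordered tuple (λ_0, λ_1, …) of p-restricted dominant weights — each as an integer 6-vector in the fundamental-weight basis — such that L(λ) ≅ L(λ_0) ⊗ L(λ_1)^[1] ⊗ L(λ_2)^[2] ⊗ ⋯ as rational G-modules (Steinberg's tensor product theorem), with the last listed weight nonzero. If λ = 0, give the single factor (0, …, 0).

((5, 1, 1, 3, 7, 8), (2, 6, 4, 0, 5, 2))

In the fundamental-weight basis, λ has coordinates c = M·v (v = (-21, 30, -3, 27, -45, -73)):
  c_1 = -1*-21 + 0*30 + -2*-3 + 0*27 + 0*-45 + 0*-73 = 27
  c_2 = 0*-21 + 0*30 + 2*-3 + 0*27 + 0*-45 + -1*-73 = 67
  c_3 = 0*-21 + 0*30 + 0*-3 + 0*27 + -1*-45 + 0*-73 = 45
  c_4 = 0*-21 + 0*30 + -1*-3 + 0*27 + 0*-45 + 0*-73 = 3
  c_5 = 0*-21 + 0*30 + 4*-3 + -1*27 + 1*-45 + -2*-73 = 62
  c_6 = 0*-21 + 1*30 + 0*-3 + 0*27 + 0*-45 + 0*-73 = 30
Base-11 expansion of each c_i:
  c_1 = 27 = 5·11^0 + 2·11^1
  c_2 = 67 = 1·11^0 + 6·11^1
  c_3 = 45 = 1·11^0 + 4·11^1
  c_4 = 3 = 3·11^0
  c_5 = 62 = 7·11^0 + 5·11^1
  c_6 = 30 = 8·11^0 + 2·11^1
λ_0 = (5, 1, 1, 3, 7, 8)
λ_1 = (2, 6, 4, 0, 5, 2)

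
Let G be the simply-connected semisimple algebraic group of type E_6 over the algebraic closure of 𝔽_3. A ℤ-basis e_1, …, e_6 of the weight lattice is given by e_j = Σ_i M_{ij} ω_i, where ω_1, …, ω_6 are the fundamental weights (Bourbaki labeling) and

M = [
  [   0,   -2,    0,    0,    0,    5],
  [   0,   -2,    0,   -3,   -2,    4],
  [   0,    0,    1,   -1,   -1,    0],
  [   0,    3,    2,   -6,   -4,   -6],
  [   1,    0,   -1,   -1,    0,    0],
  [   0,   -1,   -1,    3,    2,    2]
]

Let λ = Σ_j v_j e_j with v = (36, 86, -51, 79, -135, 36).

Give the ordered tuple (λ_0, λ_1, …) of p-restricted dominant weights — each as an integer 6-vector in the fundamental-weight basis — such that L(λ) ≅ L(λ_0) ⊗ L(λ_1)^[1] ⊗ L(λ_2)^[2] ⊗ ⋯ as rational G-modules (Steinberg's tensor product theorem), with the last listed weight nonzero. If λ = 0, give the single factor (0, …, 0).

Change of basis e → ω: c = M·v where v = (36, 86, -51, 79, -135, 36):
  c_1 = (0)·(36) + (-2)·(86) + (0)·(-51) + (0)·(79) + (0)·(-135) + (5)·(36) = 8
  c_2 = (0)·(36) + (-2)·(86) + (0)·(-51) + (-3)·(79) + (-2)·(-135) + (4)·(36) = 5
  c_3 = (0)·(36) + (0)·(86) + (1)·(-51) + (-1)·(79) + (-1)·(-135) + (0)·(36) = 5
  c_4 = (0)·(36) + (3)·(86) + (2)·(-51) + (-6)·(79) + (-4)·(-135) + (-6)·(36) = 6
  c_5 = (1)·(36) + (0)·(86) + (-1)·(-51) + (-1)·(79) + (0)·(-135) + (0)·(36) = 8
  c_6 = (0)·(36) + (-1)·(86) + (-1)·(-51) + (3)·(79) + (2)·(-135) + (2)·(36) = 4
Writing each c_i in base p = 3:
  c_1 = 8 = 2·3^0 + 2·3^1
  c_2 = 5 = 2·3^0 + 1·3^1
  c_3 = 5 = 2·3^0 + 1·3^1
  c_4 = 6 = 0·3^0 + 2·3^1
  c_5 = 8 = 2·3^0 + 2·3^1
  c_6 = 4 = 1·3^0 + 1·3^1
Factor λ_0 = (2, 2, 2, 0, 2, 1)
Factor λ_1 = (2, 1, 1, 2, 2, 1)

((2, 2, 2, 0, 2, 1), (2, 1, 1, 2, 2, 1))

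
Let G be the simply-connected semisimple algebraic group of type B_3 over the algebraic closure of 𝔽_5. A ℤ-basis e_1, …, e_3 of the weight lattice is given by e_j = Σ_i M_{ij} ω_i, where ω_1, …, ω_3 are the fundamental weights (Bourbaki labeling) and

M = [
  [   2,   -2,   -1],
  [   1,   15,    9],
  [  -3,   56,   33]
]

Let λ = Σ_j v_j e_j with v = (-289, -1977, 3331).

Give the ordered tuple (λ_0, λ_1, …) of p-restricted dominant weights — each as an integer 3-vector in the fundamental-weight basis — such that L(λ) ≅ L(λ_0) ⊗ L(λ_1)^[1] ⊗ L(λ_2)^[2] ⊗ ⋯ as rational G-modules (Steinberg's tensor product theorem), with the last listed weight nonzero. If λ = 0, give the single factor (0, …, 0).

In the fundamental-weight basis, λ has coordinates c = M·v (v = (-289, -1977, 3331)):
  c_1 = (2)·(-289) + (-2)·(-1977) + (-1)·(3331) = 45
  c_2 = (1)·(-289) + (15)·(-1977) + (9)·(3331) = 35
  c_3 = (-3)·(-289) + (56)·(-1977) + (33)·(3331) = 78
Expand coordinatewise in base 5:
  c_1 = 45 = 0·5^0 + 4·5^1 + 1·5^2
  c_2 = 35 = 0·5^0 + 2·5^1 + 1·5^2
  c_3 = 78 = 3·5^0 + 0·5^1 + 3·5^2
λ_0 = (0, 0, 3)
λ_1 = (4, 2, 0)
λ_2 = (1, 1, 3)

((0, 0, 3), (4, 2, 0), (1, 1, 3))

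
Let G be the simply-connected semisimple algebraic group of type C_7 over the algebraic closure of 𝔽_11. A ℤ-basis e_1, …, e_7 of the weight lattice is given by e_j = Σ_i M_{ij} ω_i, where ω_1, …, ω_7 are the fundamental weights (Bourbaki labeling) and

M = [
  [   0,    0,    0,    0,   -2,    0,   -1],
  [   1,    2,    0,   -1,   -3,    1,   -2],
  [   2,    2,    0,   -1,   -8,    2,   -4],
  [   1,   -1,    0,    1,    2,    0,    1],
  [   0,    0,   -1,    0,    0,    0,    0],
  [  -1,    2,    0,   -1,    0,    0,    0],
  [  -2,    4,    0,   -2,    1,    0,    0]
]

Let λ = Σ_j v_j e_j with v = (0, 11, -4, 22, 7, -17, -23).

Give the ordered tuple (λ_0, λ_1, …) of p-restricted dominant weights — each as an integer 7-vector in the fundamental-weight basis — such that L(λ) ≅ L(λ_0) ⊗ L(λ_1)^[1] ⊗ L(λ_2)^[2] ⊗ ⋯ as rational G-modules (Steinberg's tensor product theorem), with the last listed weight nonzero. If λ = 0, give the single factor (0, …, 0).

Compute c_i = Σ_j M_{ij} v_j with v = (0, 11, -4, 22, 7, -17, -23):
  c_1 = (0)·(0) + (0)·(11) + (0)·(-4) + (0)·(22) + (-2)·(7) + (0)·(-17) + (-1)·(-23) = 9
  c_2 = (1)·(0) + (2)·(11) + (0)·(-4) + (-1)·(22) + (-3)·(7) + (1)·(-17) + (-2)·(-23) = 8
  c_3 = (2)·(0) + (2)·(11) + (0)·(-4) + (-1)·(22) + (-8)·(7) + (2)·(-17) + (-4)·(-23) = 2
  c_4 = (1)·(0) + (-1)·(11) + (0)·(-4) + (1)·(22) + (2)·(7) + (0)·(-17) + (1)·(-23) = 2
  c_5 = (0)·(0) + (0)·(11) + (-1)·(-4) + (0)·(22) + (0)·(7) + (0)·(-17) + (0)·(-23) = 4
  c_6 = (-1)·(0) + (2)·(11) + (0)·(-4) + (-1)·(22) + (0)·(7) + (0)·(-17) + (0)·(-23) = 0
  c_7 = (-2)·(0) + (4)·(11) + (0)·(-4) + (-2)·(22) + (1)·(7) + (0)·(-17) + (0)·(-23) = 7
p = 11; digits c_i = Σ_j d_{ij}·11^j, 0 ≤ d_{ij} < 11:
  c_1 = 9 = 9·11^0
  c_2 = 8 = 8·11^0
  c_3 = 2 = 2·11^0
  c_4 = 2 = 2·11^0
  c_5 = 4 = 4·11^0
  c_6 = 0
  c_7 = 7 = 7·11^0
p-restricted factor λ_0 = (9, 8, 2, 2, 4, 0, 7)

((9, 8, 2, 2, 4, 0, 7),)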